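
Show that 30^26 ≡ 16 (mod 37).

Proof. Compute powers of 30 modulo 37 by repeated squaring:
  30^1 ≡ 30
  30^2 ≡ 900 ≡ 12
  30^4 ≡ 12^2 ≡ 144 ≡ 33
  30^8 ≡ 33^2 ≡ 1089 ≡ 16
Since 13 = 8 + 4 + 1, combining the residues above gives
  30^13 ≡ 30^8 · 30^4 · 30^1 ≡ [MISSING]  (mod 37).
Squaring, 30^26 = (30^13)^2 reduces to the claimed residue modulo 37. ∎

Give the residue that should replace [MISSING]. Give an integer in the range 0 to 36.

4

30^8 · 30^4 · 30^1 ≡ 16 · 33 · 30 = 15840.
15840 mod 37 = 4, so 30^13 ≡ 4 (mod 37).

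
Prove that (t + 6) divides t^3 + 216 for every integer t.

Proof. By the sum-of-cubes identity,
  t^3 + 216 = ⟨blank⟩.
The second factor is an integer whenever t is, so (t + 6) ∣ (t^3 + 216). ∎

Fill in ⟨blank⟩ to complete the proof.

Polynomial division of t^3 + 216 by t + 6 leaves remainder 0 and quotient t^2 - 6t + 36.
Hence t^3 + 216 = (t + 6)(t^2 - 6t + 36).

(t + 6)(t^2 - 6t + 36)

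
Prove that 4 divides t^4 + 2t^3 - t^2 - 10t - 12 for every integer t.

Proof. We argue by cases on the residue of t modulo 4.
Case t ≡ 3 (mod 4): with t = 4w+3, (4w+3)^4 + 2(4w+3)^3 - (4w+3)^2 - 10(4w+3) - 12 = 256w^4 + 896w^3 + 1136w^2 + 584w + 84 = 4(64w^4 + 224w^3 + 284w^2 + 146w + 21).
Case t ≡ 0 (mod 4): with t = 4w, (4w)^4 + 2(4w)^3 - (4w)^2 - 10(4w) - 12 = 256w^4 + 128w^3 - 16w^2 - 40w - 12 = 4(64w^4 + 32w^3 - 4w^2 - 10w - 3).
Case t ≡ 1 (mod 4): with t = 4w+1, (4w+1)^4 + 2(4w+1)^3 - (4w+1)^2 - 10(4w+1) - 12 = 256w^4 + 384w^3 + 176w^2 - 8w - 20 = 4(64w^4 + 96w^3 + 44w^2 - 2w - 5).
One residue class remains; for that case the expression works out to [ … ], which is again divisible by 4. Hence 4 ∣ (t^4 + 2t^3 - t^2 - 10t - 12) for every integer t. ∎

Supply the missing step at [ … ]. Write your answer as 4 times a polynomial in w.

The residues treated are {3, 0, 1}, so the missing case is t ≡ 2 (mod 4); write t = 4w+2.
Then (4w+2)^4 + 2(4w+2)^3 - (4w+2)^2 - 10(4w+2) - 12 = 256w^4 + 640w^3 + 560w^2 + 168w - 4 = 4(64w^4 + 160w^3 + 140w^2 + 42w - 1).

4(64w^4 + 160w^3 + 140w^2 + 42w - 1)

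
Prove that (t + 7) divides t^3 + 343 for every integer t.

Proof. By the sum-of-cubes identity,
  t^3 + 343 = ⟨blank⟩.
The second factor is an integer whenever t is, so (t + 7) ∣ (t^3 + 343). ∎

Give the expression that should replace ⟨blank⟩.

Polynomial division of t^3 + 343 by t + 7 leaves remainder 0 and quotient t^2 - 7t + 49.
Hence t^3 + 343 = (t + 7)(t^2 - 7t + 49).

(t + 7)(t^2 - 7t + 49)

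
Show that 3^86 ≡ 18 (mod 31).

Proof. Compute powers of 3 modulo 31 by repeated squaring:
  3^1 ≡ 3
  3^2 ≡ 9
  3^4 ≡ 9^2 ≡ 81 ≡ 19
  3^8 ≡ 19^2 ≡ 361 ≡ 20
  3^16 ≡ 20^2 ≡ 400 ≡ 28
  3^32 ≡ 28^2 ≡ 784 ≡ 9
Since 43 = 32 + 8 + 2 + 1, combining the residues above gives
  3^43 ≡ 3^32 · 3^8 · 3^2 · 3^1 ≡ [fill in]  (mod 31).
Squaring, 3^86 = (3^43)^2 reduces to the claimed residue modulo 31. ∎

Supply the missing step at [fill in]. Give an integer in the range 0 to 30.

24

Multiply the listed residues: 9 · 20 · 9 · 3 = 180 → 1620 → 4860.
Reducing modulo 31: 4860 = 156·31 + 24, so 3^43 ≡ 24.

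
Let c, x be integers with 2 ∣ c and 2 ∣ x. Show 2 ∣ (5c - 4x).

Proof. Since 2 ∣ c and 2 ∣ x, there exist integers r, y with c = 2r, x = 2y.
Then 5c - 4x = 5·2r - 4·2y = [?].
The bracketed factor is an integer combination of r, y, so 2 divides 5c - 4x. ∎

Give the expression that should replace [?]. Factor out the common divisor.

2(5r - 4y)

Pull the common 2 out of every term: 5·2r - 4·2y = 2(5r - 4y).
5r - 4y is an integer, which exhibits the divisibility.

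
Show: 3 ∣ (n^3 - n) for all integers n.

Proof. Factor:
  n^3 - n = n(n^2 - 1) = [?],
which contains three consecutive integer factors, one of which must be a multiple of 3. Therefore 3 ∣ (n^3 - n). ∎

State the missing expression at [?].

n(n^2 - 1) = n(n - 1)(n + 1) = (n - 1)n(n + 1).
These three factors are consecutive integers, so their product is divisible by 3.

(n - 1)n(n + 1)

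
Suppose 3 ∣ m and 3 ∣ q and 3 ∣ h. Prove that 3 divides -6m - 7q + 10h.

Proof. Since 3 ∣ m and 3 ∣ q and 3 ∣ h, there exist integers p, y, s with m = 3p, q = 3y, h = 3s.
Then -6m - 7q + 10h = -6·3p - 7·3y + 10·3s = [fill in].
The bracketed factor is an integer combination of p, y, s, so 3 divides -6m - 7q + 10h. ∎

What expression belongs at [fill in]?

Each term has a factor of 3: -6·3p - 7·3y + 10·3s = 3·(-6p + 10s - 7y).
Since -6p + 10s - 7y is an integer, 3 ∣ (-6m - 7q + 10h).

3(-6p + 10s - 7y)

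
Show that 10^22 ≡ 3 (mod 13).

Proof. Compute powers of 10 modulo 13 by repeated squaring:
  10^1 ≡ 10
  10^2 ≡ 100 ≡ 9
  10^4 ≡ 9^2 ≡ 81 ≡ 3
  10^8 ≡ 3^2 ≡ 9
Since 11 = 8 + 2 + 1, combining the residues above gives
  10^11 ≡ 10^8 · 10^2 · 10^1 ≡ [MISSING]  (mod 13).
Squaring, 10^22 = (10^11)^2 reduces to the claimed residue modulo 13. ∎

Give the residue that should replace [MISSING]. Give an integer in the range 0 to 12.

Multiply the listed residues: 9 · 9 · 10 = 81 → 810.
Reducing modulo 13: 810 = 62·13 + 4, so 10^11 ≡ 4.

4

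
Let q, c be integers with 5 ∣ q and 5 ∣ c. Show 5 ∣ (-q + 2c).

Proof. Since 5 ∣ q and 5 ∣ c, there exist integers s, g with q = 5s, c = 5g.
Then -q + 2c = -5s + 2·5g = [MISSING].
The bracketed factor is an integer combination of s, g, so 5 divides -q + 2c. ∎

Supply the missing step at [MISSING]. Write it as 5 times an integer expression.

Each term has a factor of 5: -5s + 2·5g = 5·(2g - s).
Since 2g - s is an integer, 5 ∣ (-q + 2c).

5(2g - s)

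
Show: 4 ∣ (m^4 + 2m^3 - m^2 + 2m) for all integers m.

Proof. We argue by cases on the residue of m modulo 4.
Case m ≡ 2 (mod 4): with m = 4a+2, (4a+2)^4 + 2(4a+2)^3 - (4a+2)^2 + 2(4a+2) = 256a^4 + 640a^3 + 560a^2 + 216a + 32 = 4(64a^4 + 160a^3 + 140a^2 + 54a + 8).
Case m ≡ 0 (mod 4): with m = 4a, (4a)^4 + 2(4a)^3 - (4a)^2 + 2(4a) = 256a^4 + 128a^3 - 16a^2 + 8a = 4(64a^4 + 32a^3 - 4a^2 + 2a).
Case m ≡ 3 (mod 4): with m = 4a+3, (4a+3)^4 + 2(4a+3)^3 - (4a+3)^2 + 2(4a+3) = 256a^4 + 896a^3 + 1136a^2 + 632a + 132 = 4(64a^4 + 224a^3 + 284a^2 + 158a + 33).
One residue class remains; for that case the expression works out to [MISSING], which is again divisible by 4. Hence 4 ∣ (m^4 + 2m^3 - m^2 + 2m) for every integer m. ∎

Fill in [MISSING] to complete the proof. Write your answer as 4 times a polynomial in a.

4(64a^4 + 96a^3 + 44a^2 + 10a + 1)

Only m ≡ 1 (mod 4) is unaccounted for. Put m = 4a+1:
(4a+1)^4 + 2(4a+1)^3 - (4a+1)^2 + 2(4a+1) expands to 256a^4 + 384a^3 + 176a^2 + 40a + 4,
and factoring out 4 leaves 4(64a^4 + 96a^3 + 44a^2 + 10a + 1).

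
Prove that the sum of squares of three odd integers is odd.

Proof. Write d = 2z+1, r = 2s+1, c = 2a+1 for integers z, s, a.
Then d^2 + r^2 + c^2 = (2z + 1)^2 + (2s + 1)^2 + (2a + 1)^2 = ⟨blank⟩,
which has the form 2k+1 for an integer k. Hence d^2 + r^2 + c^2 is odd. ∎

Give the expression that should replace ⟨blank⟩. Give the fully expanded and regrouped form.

2(2a^2 + 2a + 2s^2 + 2s + 2z^2 + 2z + 1) + 1

(2z + 1)^2 + (2s + 1)^2 + (2a + 1)^2 = 4a^2 + 4a + 4s^2 + 4s + 4z^2 + 4z + 3
= 2(2a^2 + 2a + 2s^2 + 2s + 2z^2 + 2z + 1) + 1.
Since 2a^2 + 2a + 2s^2 + 2s + 2z^2 + 2z + 1 is an integer, the sum of squares is of the form 2k+1 for an integer k.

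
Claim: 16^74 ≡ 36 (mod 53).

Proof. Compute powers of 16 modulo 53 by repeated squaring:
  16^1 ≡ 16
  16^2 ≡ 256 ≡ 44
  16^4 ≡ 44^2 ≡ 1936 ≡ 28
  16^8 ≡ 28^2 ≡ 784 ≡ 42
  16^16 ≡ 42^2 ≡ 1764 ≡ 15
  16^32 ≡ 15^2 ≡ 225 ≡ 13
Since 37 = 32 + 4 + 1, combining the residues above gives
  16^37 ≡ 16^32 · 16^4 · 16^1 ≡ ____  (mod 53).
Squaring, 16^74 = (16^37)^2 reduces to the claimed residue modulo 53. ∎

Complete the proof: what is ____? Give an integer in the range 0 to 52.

Multiply the listed residues: 13 · 28 · 16 = 364 → 5824.
Reducing modulo 53: 5824 = 109·53 + 47, so 16^37 ≡ 47.

47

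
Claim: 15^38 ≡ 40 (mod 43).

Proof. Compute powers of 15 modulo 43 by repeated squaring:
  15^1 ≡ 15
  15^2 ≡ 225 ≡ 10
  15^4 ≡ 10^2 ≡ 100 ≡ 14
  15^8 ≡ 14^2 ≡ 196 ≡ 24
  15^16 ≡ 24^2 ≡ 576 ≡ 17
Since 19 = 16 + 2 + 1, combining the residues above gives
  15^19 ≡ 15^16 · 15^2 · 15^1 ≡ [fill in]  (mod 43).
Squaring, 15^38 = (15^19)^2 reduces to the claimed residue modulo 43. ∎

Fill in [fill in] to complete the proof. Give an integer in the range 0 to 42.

13

Multiply the listed residues: 17 · 10 · 15 = 170 → 2550.
Reducing modulo 43: 2550 = 59·43 + 13, so 15^19 ≡ 13.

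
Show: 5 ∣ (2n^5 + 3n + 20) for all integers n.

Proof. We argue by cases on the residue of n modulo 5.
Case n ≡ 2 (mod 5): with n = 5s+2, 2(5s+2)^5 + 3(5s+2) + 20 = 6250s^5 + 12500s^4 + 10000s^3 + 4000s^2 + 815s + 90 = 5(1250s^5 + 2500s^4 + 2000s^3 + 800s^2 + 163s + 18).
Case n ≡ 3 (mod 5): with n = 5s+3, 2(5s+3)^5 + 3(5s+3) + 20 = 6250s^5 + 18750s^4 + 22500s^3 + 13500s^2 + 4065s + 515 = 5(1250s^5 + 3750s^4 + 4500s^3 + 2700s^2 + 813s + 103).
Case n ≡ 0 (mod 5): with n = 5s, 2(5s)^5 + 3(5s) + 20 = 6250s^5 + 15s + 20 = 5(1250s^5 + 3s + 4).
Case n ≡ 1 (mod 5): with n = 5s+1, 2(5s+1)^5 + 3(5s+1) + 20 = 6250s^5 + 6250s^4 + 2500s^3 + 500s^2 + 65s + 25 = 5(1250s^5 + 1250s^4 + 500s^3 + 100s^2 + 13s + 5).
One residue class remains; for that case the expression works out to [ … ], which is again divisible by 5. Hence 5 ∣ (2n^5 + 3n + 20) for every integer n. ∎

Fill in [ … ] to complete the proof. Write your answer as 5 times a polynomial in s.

The residues treated are {2, 3, 0, 1}, so the missing case is n ≡ 4 (mod 5); write n = 5s+4.
Then 2(5s+4)^5 + 3(5s+4) + 20 = 6250s^5 + 25000s^4 + 40000s^3 + 32000s^2 + 12815s + 2080 = 5(1250s^5 + 5000s^4 + 8000s^3 + 6400s^2 + 2563s + 416).

5(1250s^5 + 5000s^4 + 8000s^3 + 6400s^2 + 2563s + 416)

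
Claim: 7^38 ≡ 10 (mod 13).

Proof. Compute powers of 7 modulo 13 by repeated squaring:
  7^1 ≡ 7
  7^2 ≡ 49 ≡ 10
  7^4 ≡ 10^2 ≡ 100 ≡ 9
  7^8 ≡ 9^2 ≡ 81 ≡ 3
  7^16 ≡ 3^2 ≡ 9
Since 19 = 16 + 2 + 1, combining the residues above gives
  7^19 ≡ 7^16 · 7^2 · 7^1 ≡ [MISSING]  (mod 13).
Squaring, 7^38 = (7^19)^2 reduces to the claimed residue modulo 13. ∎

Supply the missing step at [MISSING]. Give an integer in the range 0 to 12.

Multiply the listed residues: 9 · 10 · 7 = 90 → 630.
Reducing modulo 13: 630 = 48·13 + 6, so 7^19 ≡ 6.

6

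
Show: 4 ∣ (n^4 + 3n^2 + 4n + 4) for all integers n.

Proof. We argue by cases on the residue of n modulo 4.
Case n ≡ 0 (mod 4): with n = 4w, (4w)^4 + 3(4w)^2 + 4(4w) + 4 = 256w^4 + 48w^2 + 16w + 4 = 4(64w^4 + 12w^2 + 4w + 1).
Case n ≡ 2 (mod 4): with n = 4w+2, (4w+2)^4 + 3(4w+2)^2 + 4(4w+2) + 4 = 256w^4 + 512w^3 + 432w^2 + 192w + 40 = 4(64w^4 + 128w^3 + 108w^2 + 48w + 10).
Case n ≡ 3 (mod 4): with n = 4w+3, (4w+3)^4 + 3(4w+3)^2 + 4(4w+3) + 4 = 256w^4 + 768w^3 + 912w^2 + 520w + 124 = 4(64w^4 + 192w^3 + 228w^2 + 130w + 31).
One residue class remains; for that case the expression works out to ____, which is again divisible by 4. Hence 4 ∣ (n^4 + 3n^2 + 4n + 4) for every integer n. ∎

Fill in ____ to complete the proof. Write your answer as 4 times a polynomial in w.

The residues treated are {0, 2, 3}, so the missing case is n ≡ 1 (mod 4); write n = 4w+1.
Then (4w+1)^4 + 3(4w+1)^2 + 4(4w+1) + 4 = 256w^4 + 256w^3 + 144w^2 + 56w + 12 = 4(64w^4 + 64w^3 + 36w^2 + 14w + 3).

4(64w^4 + 64w^3 + 36w^2 + 14w + 3)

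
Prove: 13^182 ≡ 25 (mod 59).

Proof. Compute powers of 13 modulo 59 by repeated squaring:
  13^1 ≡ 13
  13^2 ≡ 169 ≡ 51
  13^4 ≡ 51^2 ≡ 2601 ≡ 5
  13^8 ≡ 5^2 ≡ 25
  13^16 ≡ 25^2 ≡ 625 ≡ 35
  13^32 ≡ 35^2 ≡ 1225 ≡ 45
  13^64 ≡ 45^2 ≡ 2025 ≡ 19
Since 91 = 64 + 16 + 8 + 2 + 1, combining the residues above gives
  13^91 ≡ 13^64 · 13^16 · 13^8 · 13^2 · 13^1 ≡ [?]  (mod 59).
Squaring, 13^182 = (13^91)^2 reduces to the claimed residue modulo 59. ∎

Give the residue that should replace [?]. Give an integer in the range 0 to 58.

Multiply the listed residues: 19 · 35 · 25 · 51 · 13 = 665 → 16625 → 847875 → 11022375.
Reducing modulo 59: 11022375 = 186819·59 + 54, so 13^91 ≡ 54.

54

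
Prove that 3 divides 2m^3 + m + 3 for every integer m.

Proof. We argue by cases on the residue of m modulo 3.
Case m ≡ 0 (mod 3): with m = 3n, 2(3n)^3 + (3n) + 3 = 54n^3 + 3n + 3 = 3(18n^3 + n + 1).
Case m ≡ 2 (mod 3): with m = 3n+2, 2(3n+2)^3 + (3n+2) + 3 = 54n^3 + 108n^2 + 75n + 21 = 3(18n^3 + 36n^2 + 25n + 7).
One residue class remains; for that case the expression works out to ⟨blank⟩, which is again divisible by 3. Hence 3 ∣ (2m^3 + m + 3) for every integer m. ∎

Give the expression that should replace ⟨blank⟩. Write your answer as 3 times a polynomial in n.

Only m ≡ 1 (mod 3) is unaccounted for. Put m = 3n+1:
2(3n+1)^3 + (3n+1) + 3 expands to 54n^3 + 54n^2 + 21n + 6,
and factoring out 3 leaves 3(18n^3 + 18n^2 + 7n + 2).

3(18n^3 + 18n^2 + 7n + 2)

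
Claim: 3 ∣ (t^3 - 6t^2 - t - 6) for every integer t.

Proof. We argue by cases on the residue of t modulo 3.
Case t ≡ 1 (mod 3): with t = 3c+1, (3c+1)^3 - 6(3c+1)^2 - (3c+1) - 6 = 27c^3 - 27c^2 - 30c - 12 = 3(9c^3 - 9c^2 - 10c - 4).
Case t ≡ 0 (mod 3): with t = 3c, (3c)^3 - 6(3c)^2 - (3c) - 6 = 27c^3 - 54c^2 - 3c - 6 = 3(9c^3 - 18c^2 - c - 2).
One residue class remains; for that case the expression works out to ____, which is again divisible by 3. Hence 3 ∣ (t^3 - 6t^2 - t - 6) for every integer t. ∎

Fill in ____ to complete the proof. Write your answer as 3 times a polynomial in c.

3(9c^3 - 13c - 8)

The residues treated are {1, 0}, so the missing case is t ≡ 2 (mod 3); write t = 3c+2.
Then (3c+2)^3 - 6(3c+2)^2 - (3c+2) - 6 = 27c^3 - 39c - 24 = 3(9c^3 - 13c - 8).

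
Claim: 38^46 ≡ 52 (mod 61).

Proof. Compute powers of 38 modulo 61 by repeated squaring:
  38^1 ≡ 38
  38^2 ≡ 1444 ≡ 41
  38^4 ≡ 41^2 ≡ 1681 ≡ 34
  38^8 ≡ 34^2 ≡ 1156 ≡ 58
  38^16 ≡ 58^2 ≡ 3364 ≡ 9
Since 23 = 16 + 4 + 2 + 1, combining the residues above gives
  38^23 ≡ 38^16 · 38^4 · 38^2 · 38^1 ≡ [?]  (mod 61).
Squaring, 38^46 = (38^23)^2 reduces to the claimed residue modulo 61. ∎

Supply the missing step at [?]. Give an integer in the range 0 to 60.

33

Multiply the listed residues: 9 · 34 · 41 · 38 = 306 → 12546 → 476748.
Reducing modulo 61: 476748 = 7815·61 + 33, so 38^23 ≡ 33.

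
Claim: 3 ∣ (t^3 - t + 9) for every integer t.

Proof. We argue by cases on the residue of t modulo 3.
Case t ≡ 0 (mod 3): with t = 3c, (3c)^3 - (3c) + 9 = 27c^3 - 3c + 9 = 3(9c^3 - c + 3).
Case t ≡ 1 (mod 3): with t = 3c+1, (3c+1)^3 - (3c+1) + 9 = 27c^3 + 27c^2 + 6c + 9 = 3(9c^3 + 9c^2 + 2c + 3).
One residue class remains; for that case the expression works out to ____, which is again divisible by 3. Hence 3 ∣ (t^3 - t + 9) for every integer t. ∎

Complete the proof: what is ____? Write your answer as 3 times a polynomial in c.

3(9c^3 + 18c^2 + 11c + 5)

The residues treated are {0, 1}, so the missing case is t ≡ 2 (mod 3); write t = 3c+2.
Then (3c+2)^3 - (3c+2) + 9 = 27c^3 + 54c^2 + 33c + 15 = 3(9c^3 + 18c^2 + 11c + 5).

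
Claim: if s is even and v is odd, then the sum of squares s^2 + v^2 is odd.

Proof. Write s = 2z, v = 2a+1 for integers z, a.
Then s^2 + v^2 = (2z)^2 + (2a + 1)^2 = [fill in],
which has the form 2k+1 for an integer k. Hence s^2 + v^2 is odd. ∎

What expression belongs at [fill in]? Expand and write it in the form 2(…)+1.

2(2a^2 + 2a + 2z^2) + 1

(2z)^2 + (2a + 1)^2 = 4a^2 + 4a + 4z^2 + 1
= 2(2a^2 + 2a + 2z^2) + 1.
Since 2a^2 + 2a + 2z^2 is an integer, the sum of squares is of the form 2k+1 for an integer k.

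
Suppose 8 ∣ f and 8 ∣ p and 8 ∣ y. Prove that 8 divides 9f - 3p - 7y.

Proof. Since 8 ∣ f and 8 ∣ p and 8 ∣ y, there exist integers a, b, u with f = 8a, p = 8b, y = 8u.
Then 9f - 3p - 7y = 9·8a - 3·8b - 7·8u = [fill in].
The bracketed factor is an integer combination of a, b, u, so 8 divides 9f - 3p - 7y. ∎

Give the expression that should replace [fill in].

Pull the common 8 out of every term: 9·8a - 3·8b - 7·8u = 8(9a - 3b - 7u).
9a - 3b - 7u is an integer, which exhibits the divisibility.

8(9a - 3b - 7u)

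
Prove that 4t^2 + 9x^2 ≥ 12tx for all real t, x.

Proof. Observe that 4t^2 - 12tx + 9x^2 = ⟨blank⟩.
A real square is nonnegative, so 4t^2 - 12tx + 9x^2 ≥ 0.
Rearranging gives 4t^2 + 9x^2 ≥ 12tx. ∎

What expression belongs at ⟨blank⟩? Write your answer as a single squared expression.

(2t - 3x)^2

The leading and trailing coefficients are 2^2 and 3^2, and 12 = 2·2·3, so the trinomial is (2t - 3x)^2.
Hence 4t^2 - 12tx + 9x^2 ≥ 0.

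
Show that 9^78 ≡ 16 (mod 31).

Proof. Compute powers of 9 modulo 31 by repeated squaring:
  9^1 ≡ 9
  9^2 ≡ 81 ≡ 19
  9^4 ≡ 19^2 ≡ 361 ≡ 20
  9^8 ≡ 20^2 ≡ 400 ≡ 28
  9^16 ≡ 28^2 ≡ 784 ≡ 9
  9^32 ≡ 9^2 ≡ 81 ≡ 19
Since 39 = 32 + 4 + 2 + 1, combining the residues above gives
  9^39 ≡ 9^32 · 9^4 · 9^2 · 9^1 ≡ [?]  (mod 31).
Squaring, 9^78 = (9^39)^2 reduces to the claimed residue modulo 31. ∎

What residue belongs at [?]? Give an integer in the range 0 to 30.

9^32 · 9^4 · 9^2 · 9^1 ≡ 19 · 20 · 19 · 9 = 64980.
64980 mod 31 = 4, so 9^39 ≡ 4 (mod 31).

4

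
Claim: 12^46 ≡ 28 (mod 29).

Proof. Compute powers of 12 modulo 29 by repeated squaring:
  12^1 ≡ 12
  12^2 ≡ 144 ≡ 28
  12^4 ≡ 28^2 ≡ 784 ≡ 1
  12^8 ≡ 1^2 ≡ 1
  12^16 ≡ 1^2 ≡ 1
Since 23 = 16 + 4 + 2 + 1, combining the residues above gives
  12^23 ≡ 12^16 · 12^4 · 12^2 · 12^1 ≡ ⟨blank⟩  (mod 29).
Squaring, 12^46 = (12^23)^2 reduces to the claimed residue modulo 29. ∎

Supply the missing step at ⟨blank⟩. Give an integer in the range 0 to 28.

17

Multiply the listed residues: 1 · 1 · 28 · 12 = 1 → 28 → 336.
Reducing modulo 29: 336 = 11·29 + 17, so 12^23 ≡ 17.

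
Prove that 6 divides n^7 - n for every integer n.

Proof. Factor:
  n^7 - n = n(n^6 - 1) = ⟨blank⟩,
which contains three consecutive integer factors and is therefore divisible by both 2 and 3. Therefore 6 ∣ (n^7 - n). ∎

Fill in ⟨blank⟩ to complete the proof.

(n - 1)n(n + 1)(n^4 + n^2 + 1)

n^6 - 1 = (n^2 - 1)(n^4 + n^2 + 1), and n^2 - 1 = (n-1)(n+1).
So n(n^6 - 1) = (n - 1)n(n + 1)(n^4 + n^2 + 1).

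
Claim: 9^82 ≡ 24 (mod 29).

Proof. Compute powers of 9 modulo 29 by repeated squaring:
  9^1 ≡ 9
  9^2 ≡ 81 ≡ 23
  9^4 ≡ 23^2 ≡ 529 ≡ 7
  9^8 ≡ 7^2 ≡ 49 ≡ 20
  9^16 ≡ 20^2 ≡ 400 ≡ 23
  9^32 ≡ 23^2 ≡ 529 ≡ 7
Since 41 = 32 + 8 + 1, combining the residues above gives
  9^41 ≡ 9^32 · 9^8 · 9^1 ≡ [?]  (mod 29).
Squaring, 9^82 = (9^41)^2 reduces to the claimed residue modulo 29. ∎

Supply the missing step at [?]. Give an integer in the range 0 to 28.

13

9^32 · 9^8 · 9^1 ≡ 7 · 20 · 9 = 1260.
1260 mod 29 = 13, so 9^41 ≡ 13 (mod 29).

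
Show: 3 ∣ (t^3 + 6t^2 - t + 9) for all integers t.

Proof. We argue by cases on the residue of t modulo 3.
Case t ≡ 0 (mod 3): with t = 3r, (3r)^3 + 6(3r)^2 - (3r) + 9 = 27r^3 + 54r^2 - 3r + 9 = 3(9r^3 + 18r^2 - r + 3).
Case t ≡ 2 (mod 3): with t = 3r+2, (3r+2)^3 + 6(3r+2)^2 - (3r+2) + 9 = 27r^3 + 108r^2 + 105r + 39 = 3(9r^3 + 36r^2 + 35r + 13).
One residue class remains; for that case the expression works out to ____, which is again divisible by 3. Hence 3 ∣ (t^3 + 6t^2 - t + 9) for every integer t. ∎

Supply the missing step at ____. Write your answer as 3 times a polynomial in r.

The residues treated are {0, 2}, so the missing case is t ≡ 1 (mod 3); write t = 3r+1.
Then (3r+1)^3 + 6(3r+1)^2 - (3r+1) + 9 = 27r^3 + 81r^2 + 42r + 15 = 3(9r^3 + 27r^2 + 14r + 5).

3(9r^3 + 27r^2 + 14r + 5)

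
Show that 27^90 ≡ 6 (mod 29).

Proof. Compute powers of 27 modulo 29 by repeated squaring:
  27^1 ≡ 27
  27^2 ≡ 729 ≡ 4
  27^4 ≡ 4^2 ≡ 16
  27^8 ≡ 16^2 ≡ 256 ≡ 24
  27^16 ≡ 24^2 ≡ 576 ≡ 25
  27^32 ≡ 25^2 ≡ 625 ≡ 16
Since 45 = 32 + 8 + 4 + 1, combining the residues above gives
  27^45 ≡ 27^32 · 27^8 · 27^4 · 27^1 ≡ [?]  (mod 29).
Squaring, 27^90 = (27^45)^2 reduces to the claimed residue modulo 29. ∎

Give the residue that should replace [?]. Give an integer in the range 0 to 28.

27^32 · 27^8 · 27^4 · 27^1 ≡ 16 · 24 · 16 · 27 = 165888.
165888 mod 29 = 8, so 27^45 ≡ 8 (mod 29).

8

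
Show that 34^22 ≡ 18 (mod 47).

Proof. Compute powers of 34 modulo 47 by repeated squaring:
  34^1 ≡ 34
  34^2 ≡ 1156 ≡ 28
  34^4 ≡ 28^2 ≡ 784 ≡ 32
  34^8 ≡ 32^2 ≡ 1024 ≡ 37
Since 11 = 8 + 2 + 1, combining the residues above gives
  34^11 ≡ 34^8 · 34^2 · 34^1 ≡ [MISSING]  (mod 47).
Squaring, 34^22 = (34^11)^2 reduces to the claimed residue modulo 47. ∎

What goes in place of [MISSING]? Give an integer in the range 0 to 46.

21

34^8 · 34^2 · 34^1 ≡ 37 · 28 · 34 = 35224.
35224 mod 47 = 21, so 34^11 ≡ 21 (mod 47).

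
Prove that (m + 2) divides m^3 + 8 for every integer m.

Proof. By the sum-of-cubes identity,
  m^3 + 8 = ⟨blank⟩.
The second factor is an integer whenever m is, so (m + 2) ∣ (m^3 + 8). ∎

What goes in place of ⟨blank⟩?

(m + 2)(m^2 - 2m + 4)

Polynomial division of m^3 + 8 by m + 2 leaves remainder 0 and quotient m^2 - 2m + 4.
Hence m^3 + 8 = (m + 2)(m^2 - 2m + 4).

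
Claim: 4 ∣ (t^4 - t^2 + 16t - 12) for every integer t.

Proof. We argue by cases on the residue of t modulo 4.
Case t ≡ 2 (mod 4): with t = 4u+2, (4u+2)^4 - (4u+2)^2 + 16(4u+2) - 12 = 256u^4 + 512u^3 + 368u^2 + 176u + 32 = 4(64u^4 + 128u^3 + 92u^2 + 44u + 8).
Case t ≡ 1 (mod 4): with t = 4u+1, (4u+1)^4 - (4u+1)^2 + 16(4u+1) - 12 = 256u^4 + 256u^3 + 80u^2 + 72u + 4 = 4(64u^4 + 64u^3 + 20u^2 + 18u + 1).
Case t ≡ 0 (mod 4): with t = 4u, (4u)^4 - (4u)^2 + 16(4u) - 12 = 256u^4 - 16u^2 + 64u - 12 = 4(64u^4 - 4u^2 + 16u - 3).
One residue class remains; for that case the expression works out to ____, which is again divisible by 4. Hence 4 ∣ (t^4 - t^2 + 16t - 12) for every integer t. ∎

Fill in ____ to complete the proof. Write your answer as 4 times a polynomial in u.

4(64u^4 + 192u^3 + 212u^2 + 118u + 27)

Only t ≡ 3 (mod 4) is unaccounted for. Put t = 4u+3:
(4u+3)^4 - (4u+3)^2 + 16(4u+3) - 12 expands to 256u^4 + 768u^3 + 848u^2 + 472u + 108,
and factoring out 4 leaves 4(64u^4 + 192u^3 + 212u^2 + 118u + 27).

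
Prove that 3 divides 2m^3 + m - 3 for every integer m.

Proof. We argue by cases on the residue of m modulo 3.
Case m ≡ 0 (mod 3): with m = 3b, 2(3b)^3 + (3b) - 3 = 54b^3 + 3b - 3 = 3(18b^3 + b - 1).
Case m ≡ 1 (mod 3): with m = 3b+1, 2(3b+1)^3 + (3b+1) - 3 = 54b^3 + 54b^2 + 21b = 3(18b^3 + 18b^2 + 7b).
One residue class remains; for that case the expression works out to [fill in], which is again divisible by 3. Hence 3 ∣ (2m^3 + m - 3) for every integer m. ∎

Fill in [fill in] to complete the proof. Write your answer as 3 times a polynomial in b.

The residues treated are {0, 1}, so the missing case is m ≡ 2 (mod 3); write m = 3b+2.
Then 2(3b+2)^3 + (3b+2) - 3 = 54b^3 + 108b^2 + 75b + 15 = 3(18b^3 + 36b^2 + 25b + 5).

3(18b^3 + 36b^2 + 25b + 5)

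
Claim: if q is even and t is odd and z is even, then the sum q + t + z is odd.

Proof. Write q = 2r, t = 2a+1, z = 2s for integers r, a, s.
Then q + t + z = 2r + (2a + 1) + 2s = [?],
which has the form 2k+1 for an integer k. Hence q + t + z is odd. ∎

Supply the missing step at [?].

2(a + r + s) + 1

Expanding: 2r + (2a + 1) + 2s = 2a + 2r + 2s + 1.
Every term except the constant is even, so this is 2(a + r + s) + 1,
and a + r + s ∈ ℤ gives the required form.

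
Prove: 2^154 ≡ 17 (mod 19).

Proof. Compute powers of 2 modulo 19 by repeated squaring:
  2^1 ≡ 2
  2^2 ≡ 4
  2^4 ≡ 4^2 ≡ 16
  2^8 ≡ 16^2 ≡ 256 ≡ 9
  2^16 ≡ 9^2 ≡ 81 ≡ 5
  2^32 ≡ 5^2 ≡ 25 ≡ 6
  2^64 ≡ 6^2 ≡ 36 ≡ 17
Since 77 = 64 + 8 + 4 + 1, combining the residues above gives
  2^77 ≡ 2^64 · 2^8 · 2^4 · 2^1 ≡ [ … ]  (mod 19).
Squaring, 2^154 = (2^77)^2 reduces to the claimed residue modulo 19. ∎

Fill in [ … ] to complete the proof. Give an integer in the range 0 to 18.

13

Multiply the listed residues: 17 · 9 · 16 · 2 = 153 → 2448 → 4896.
Reducing modulo 19: 4896 = 257·19 + 13, so 2^77 ≡ 13.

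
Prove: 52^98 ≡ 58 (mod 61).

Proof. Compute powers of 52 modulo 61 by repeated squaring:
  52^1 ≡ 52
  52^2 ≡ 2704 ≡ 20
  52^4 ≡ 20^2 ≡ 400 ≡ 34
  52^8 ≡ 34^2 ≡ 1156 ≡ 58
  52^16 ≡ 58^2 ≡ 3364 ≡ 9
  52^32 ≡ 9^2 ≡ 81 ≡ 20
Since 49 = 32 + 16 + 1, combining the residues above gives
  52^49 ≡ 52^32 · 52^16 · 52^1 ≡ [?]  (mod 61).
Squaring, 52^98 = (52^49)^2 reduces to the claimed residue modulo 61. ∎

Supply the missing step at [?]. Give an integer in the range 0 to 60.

27

Multiply the listed residues: 20 · 9 · 52 = 180 → 9360.
Reducing modulo 61: 9360 = 153·61 + 27, so 52^49 ≡ 27.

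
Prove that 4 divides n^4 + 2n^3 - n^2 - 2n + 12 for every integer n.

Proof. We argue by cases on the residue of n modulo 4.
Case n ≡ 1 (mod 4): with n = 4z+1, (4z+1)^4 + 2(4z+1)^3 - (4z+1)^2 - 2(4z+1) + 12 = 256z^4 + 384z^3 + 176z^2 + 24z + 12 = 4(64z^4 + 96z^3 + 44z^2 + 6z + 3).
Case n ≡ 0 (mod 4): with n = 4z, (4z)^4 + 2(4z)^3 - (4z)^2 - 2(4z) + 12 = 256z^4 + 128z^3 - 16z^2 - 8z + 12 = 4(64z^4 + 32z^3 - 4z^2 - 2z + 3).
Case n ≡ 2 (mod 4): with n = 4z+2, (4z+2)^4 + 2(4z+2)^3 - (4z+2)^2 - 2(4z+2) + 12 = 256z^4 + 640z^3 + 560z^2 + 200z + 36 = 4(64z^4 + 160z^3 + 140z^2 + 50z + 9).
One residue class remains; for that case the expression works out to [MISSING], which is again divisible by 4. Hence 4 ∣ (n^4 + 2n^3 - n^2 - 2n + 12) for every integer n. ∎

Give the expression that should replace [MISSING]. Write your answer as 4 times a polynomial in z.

4(64z^4 + 224z^3 + 284z^2 + 154z + 33)

The residues treated are {1, 0, 2}, so the missing case is n ≡ 3 (mod 4); write n = 4z+3.
Then (4z+3)^4 + 2(4z+3)^3 - (4z+3)^2 - 2(4z+3) + 12 = 256z^4 + 896z^3 + 1136z^2 + 616z + 132 = 4(64z^4 + 224z^3 + 284z^2 + 154z + 33).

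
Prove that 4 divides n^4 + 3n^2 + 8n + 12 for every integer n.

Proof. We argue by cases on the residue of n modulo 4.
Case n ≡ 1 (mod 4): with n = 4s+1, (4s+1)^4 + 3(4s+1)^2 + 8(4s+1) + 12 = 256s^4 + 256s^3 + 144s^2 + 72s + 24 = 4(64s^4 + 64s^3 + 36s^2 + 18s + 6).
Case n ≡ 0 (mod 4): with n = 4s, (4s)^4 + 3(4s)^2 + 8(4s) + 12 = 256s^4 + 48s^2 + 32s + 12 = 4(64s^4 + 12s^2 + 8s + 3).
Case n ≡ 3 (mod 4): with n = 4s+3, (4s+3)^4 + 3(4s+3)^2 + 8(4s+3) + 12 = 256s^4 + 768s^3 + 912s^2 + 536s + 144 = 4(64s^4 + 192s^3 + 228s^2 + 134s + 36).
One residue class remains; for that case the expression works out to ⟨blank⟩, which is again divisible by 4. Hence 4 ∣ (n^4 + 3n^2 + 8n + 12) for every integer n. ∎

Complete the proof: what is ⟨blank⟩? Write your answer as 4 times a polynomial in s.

4(64s^4 + 128s^3 + 108s^2 + 52s + 14)

Only n ≡ 2 (mod 4) is unaccounted for. Put n = 4s+2:
(4s+2)^4 + 3(4s+2)^2 + 8(4s+2) + 12 expands to 256s^4 + 512s^3 + 432s^2 + 208s + 56,
and factoring out 4 leaves 4(64s^4 + 128s^3 + 108s^2 + 52s + 14).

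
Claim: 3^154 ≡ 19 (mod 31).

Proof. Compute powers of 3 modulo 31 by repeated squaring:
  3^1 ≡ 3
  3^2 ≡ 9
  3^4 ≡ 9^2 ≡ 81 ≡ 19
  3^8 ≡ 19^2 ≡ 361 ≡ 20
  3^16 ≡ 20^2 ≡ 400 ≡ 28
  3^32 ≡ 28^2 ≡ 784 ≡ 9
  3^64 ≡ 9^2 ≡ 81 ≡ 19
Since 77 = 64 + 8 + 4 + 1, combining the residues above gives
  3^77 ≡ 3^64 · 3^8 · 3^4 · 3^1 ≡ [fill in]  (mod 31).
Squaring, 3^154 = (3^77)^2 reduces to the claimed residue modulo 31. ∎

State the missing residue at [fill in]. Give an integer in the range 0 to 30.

3^64 · 3^8 · 3^4 · 3^1 ≡ 19 · 20 · 19 · 3 = 21660.
21660 mod 31 = 22, so 3^77 ≡ 22 (mod 31).

22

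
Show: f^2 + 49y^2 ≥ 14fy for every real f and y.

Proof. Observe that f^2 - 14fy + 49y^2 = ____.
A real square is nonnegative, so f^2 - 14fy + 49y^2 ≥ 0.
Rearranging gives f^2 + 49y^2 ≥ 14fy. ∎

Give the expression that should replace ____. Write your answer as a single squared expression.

The leading and trailing coefficients are 1^2 and 7^2, and 14 = 2·1·7, so the trinomial is (f - 7y)^2.
Hence f^2 - 14fy + 49y^2 ≥ 0.

(f - 7y)^2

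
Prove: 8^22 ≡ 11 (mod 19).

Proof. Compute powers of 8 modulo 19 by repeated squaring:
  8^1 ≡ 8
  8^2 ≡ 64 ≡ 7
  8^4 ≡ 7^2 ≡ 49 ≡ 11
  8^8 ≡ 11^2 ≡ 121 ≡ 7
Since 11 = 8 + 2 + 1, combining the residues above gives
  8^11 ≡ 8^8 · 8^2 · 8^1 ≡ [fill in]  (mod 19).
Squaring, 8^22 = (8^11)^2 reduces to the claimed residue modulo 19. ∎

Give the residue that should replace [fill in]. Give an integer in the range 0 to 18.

Multiply the listed residues: 7 · 7 · 8 = 49 → 392.
Reducing modulo 19: 392 = 20·19 + 12, so 8^11 ≡ 12.

12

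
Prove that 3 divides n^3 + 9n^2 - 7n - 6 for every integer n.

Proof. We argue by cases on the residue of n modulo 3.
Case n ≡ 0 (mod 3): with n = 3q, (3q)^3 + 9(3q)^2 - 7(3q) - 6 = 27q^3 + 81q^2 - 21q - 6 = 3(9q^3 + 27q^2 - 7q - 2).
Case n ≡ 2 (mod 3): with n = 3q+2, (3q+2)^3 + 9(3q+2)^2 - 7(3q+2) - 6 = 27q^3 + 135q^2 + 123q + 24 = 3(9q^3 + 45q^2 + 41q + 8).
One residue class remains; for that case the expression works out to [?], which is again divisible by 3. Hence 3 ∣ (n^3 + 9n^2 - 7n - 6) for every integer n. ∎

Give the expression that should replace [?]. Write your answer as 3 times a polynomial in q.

The residues treated are {0, 2}, so the missing case is n ≡ 1 (mod 3); write n = 3q+1.
Then (3q+1)^3 + 9(3q+1)^2 - 7(3q+1) - 6 = 27q^3 + 108q^2 + 42q - 3 = 3(9q^3 + 36q^2 + 14q - 1).

3(9q^3 + 36q^2 + 14q - 1)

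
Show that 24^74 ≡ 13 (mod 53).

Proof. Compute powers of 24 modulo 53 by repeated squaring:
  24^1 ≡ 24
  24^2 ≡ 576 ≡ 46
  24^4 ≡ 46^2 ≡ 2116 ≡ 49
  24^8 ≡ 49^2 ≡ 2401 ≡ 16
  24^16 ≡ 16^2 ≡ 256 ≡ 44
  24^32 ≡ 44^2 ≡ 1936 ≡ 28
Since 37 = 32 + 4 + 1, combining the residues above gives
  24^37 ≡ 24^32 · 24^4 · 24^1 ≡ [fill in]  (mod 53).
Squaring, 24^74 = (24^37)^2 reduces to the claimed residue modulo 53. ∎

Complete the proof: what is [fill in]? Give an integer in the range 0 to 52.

24^32 · 24^4 · 24^1 ≡ 28 · 49 · 24 = 32928.
32928 mod 53 = 15, so 24^37 ≡ 15 (mod 53).

15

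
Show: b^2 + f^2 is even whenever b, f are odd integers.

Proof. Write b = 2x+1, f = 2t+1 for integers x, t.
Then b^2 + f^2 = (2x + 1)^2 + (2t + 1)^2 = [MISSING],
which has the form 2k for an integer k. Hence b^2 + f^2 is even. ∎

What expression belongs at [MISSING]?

2(2t^2 + 2t + 2x^2 + 2x + 1)

Expanding: (2x + 1)^2 + (2t + 1)^2 = 4t^2 + 4t + 4x^2 + 4x + 2.
Every term is even; pulling out the factor of 2 gives 2(2t^2 + 2t + 2x^2 + 2x + 1).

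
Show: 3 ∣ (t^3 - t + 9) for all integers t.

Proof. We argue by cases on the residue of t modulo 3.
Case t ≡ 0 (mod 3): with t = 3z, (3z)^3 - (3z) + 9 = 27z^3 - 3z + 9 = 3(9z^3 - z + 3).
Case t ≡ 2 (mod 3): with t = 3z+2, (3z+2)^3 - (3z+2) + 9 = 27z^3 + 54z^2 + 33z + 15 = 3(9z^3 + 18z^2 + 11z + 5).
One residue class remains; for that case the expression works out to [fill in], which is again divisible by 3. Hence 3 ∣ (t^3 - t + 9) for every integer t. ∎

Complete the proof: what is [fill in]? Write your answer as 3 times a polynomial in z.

3(9z^3 + 9z^2 + 2z + 3)

Only t ≡ 1 (mod 3) is unaccounted for. Put t = 3z+1:
(3z+1)^3 - (3z+1) + 9 expands to 27z^3 + 27z^2 + 6z + 9,
and factoring out 3 leaves 3(9z^3 + 9z^2 + 2z + 3).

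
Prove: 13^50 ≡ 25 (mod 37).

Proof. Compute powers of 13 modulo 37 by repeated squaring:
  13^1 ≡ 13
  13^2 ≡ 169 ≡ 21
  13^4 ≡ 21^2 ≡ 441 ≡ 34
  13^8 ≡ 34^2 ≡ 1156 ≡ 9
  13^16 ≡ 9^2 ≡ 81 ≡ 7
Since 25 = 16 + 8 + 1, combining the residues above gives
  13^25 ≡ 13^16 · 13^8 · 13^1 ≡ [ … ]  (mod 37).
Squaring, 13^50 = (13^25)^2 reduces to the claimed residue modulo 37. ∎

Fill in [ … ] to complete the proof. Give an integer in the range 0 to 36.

Multiply the listed residues: 7 · 9 · 13 = 63 → 819.
Reducing modulo 37: 819 = 22·37 + 5, so 13^25 ≡ 5.

5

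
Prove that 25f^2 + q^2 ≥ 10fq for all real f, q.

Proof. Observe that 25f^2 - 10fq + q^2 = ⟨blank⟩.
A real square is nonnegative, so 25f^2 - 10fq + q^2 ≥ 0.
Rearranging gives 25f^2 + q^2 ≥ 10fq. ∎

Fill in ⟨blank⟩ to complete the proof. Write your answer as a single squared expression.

(5f - q)^2

The leading and trailing coefficients are 5^2 and 1^2, and 10 = 2·5·1, so the trinomial is (5f - q)^2.
Hence 25f^2 - 10fq + q^2 ≥ 0.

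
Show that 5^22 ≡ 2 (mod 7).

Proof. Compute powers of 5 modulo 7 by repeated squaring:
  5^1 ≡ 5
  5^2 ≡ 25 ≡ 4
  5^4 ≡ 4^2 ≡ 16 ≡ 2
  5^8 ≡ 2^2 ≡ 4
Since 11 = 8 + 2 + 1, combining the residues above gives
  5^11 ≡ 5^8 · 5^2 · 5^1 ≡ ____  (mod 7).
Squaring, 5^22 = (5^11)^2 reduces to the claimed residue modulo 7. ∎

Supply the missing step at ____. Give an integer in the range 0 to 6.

Multiply the listed residues: 4 · 4 · 5 = 16 → 80.
Reducing modulo 7: 80 = 11·7 + 3, so 5^11 ≡ 3.

3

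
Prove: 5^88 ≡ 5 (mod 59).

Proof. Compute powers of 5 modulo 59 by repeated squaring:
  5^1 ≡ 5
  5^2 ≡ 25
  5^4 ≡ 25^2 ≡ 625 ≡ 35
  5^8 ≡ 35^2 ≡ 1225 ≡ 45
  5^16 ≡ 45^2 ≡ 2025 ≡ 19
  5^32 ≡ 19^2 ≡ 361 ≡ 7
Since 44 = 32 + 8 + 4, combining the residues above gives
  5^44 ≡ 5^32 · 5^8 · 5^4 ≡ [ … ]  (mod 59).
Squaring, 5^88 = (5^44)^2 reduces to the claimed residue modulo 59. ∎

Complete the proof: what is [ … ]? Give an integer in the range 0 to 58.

5^32 · 5^8 · 5^4 ≡ 7 · 45 · 35 = 11025.
11025 mod 59 = 51, so 5^44 ≡ 51 (mod 59).

51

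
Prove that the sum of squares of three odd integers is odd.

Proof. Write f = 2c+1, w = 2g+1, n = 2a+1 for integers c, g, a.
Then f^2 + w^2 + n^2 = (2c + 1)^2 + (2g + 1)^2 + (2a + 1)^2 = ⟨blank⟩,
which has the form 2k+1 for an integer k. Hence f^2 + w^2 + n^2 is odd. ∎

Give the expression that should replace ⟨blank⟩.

Expanding: (2c + 1)^2 + (2g + 1)^2 + (2a + 1)^2 = 4a^2 + 4a + 4c^2 + 4c + 4g^2 + 4g + 3.
Every term except the constant is even, so this is 2(2a^2 + 2a + 2c^2 + 2c + 2g^2 + 2g + 1) + 1,
and 2a^2 + 2a + 2c^2 + 2c + 2g^2 + 2g + 1 ∈ ℤ gives the required form.

2(2a^2 + 2a + 2c^2 + 2c + 2g^2 + 2g + 1) + 1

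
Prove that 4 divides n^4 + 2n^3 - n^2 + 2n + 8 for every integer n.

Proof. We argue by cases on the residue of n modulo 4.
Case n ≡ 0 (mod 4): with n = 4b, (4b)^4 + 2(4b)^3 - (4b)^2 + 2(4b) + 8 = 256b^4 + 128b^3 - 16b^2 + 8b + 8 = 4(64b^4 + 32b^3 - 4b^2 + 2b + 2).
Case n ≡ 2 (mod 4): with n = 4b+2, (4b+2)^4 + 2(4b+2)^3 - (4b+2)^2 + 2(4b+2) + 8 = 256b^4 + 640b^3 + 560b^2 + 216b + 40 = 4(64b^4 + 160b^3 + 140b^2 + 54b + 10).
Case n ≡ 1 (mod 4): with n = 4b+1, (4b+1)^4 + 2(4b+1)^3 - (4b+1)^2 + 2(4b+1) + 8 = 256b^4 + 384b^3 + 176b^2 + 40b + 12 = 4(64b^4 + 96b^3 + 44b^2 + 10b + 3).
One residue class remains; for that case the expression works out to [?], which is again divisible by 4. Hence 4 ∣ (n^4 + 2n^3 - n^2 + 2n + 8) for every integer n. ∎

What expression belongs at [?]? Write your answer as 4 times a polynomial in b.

4(64b^4 + 224b^3 + 284b^2 + 158b + 35)

The residues treated are {0, 2, 1}, so the missing case is n ≡ 3 (mod 4); write n = 4b+3.
Then (4b+3)^4 + 2(4b+3)^3 - (4b+3)^2 + 2(4b+3) + 8 = 256b^4 + 896b^3 + 1136b^2 + 632b + 140 = 4(64b^4 + 224b^3 + 284b^2 + 158b + 35).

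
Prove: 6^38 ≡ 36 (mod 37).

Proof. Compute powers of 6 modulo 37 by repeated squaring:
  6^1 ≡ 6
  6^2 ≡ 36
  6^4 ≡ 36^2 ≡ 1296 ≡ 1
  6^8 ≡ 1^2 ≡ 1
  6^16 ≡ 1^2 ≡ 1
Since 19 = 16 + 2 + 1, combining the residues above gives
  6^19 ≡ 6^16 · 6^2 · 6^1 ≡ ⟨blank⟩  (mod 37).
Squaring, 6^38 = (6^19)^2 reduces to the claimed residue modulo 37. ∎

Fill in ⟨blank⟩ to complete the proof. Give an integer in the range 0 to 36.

31

Multiply the listed residues: 1 · 36 · 6 = 36 → 216.
Reducing modulo 37: 216 = 5·37 + 31, so 6^19 ≡ 31.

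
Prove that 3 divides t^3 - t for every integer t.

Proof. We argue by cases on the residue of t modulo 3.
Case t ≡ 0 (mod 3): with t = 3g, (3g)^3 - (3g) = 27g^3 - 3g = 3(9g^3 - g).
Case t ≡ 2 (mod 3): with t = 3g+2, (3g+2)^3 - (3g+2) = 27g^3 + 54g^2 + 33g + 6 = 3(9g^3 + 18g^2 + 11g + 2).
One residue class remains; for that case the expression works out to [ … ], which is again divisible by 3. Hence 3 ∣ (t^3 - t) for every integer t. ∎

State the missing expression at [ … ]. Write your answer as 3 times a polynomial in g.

Only t ≡ 1 (mod 3) is unaccounted for. Put t = 3g+1:
(3g+1)^3 - (3g+1) expands to 27g^3 + 27g^2 + 6g,
and factoring out 3 leaves 3(9g^3 + 9g^2 + 2g).

3(9g^3 + 9g^2 + 2g)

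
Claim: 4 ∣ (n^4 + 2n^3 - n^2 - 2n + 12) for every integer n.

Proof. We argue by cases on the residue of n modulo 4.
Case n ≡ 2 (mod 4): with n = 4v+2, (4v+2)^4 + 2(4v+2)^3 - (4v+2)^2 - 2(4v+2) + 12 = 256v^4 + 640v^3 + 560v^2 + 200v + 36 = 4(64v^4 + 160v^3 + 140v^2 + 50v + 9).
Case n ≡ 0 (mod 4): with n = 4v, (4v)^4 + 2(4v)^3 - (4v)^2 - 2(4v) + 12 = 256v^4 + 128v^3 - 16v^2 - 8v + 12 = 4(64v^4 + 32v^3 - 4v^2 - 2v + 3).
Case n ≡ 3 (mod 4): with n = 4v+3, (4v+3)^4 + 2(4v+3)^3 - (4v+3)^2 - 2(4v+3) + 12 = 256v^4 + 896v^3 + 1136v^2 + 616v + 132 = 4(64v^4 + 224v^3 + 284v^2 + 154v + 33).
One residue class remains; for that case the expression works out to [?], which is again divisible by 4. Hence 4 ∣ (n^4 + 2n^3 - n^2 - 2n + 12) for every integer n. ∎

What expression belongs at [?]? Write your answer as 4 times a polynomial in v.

4(64v^4 + 96v^3 + 44v^2 + 6v + 3)

The residues treated are {2, 0, 3}, so the missing case is n ≡ 1 (mod 4); write n = 4v+1.
Then (4v+1)^4 + 2(4v+1)^3 - (4v+1)^2 - 2(4v+1) + 12 = 256v^4 + 384v^3 + 176v^2 + 24v + 12 = 4(64v^4 + 96v^3 + 44v^2 + 6v + 3).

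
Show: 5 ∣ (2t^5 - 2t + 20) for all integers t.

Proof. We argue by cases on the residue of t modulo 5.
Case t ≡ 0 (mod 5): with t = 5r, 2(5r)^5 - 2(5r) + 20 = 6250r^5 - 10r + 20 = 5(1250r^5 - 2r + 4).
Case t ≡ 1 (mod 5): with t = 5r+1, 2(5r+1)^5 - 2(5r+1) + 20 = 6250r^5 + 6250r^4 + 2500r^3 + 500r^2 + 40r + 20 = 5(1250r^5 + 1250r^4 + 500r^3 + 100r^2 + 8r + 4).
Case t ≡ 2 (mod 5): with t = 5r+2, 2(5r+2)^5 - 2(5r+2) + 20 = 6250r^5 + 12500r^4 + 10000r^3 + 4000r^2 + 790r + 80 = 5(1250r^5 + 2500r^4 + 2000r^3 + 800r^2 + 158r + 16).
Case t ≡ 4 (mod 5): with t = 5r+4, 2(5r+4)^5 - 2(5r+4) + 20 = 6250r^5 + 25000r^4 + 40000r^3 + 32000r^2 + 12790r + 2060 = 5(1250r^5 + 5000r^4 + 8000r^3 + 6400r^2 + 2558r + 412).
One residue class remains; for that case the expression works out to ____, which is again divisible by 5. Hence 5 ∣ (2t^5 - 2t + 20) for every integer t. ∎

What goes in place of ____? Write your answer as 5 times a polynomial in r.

5(1250r^5 + 3750r^4 + 4500r^3 + 2700r^2 + 808r + 100)

The residues treated are {0, 1, 2, 4}, so the missing case is t ≡ 3 (mod 5); write t = 5r+3.
Then 2(5r+3)^5 - 2(5r+3) + 20 = 6250r^5 + 18750r^4 + 22500r^3 + 13500r^2 + 4040r + 500 = 5(1250r^5 + 3750r^4 + 4500r^3 + 2700r^2 + 808r + 100).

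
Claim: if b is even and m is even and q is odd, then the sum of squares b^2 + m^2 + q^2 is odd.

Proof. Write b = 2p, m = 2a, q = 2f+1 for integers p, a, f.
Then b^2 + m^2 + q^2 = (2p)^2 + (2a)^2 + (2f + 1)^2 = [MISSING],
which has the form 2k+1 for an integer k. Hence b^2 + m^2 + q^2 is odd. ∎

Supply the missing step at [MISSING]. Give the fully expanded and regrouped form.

2(2a^2 + 2f^2 + 2f + 2p^2) + 1

Expanding: (2p)^2 + (2a)^2 + (2f + 1)^2 = 4a^2 + 4f^2 + 4f + 4p^2 + 1.
Every term except the constant is even, so this is 2(2a^2 + 2f^2 + 2f + 2p^2) + 1,
and 2a^2 + 2f^2 + 2f + 2p^2 ∈ ℤ gives the required form.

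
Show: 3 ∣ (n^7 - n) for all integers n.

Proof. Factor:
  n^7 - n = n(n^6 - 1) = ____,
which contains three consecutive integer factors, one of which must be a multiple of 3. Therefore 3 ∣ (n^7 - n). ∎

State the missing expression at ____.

n^6 - 1 = (n^2 - 1)(n^4 + n^2 + 1), and n^2 - 1 = (n-1)(n+1).
So n(n^6 - 1) = (n - 1)n(n + 1)(n^4 + n^2 + 1).

(n - 1)n(n + 1)(n^4 + n^2 + 1)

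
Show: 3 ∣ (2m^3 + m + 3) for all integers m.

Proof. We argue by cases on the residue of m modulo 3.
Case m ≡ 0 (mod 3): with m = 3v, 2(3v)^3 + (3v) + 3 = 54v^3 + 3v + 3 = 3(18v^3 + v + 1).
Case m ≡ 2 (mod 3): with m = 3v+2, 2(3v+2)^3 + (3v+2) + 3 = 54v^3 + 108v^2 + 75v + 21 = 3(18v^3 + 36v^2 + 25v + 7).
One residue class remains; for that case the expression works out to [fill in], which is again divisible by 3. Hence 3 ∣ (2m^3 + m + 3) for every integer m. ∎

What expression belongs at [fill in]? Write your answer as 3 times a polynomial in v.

3(18v^3 + 18v^2 + 7v + 2)

Only m ≡ 1 (mod 3) is unaccounted for. Put m = 3v+1:
2(3v+1)^3 + (3v+1) + 3 expands to 54v^3 + 54v^2 + 21v + 6,
and factoring out 3 leaves 3(18v^3 + 18v^2 + 7v + 2).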